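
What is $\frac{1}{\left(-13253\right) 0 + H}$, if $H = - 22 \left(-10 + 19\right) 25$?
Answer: $- \frac{1}{4950} \approx -0.00020202$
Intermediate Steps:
$H = -4950$ ($H = \left(-22\right) 9 \cdot 25 = \left(-198\right) 25 = -4950$)
$\frac{1}{\left(-13253\right) 0 + H} = \frac{1}{\left(-13253\right) 0 - 4950} = \frac{1}{0 - 4950} = \frac{1}{-4950} = - \frac{1}{4950}$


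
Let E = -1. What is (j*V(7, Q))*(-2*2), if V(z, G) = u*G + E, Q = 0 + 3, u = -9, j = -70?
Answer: -7840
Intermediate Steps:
Q = 3
V(z, G) = -1 - 9*G (V(z, G) = -9*G - 1 = -1 - 9*G)
(j*V(7, Q))*(-2*2) = (-70*(-1 - 9*3))*(-2*2) = -70*(-1 - 27)*(-4) = -70*(-28)*(-4) = 1960*(-4) = -7840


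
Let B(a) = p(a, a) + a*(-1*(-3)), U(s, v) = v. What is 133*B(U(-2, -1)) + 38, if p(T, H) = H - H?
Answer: -361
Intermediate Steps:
p(T, H) = 0
B(a) = 3*a (B(a) = 0 + a*(-1*(-3)) = 0 + a*3 = 0 + 3*a = 3*a)
133*B(U(-2, -1)) + 38 = 133*(3*(-1)) + 38 = 133*(-3) + 38 = -399 + 38 = -361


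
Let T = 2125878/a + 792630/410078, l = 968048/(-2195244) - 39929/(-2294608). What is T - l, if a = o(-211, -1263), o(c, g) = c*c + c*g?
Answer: 102892843322328659507/11194027060545969552 ≈ 9.1918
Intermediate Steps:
o(c, g) = c² + c*g
l = -31377011581/74076830064 (l = 968048*(-1/2195244) - 39929*(-1/2294608) = -14236/32283 + 39929/2294608 = -31377011581/74076830064 ≈ -0.42357)
a = 311014 (a = -211*(-211 - 1263) = -211*(-1474) = 311014)
T = 279573706326/31884999773 (T = 2125878/311014 + 792630/410078 = 2125878*(1/311014) + 792630*(1/410078) = 1062939/155507 + 396315/205039 = 279573706326/31884999773 ≈ 8.7682)
T - l = 279573706326/31884999773 - 1*(-31377011581/74076830064) = 279573706326/31884999773 + 31377011581/74076830064 = 102892843322328659507/11194027060545969552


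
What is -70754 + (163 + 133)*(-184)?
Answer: -125218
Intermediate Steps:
-70754 + (163 + 133)*(-184) = -70754 + 296*(-184) = -70754 - 54464 = -125218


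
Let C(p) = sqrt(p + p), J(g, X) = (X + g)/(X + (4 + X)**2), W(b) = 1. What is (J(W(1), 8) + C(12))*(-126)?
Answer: -567/76 - 252*sqrt(6) ≈ -624.73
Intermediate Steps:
J(g, X) = (X + g)/(X + (4 + X)**2)
C(p) = sqrt(2)*sqrt(p) (C(p) = sqrt(2*p) = sqrt(2)*sqrt(p))
(J(W(1), 8) + C(12))*(-126) = ((8 + 1)/(8 + (4 + 8)**2) + sqrt(2)*sqrt(12))*(-126) = (9/(8 + 12**2) + sqrt(2)*(2*sqrt(3)))*(-126) = (9/(8 + 144) + 2*sqrt(6))*(-126) = (9/152 + 2*sqrt(6))*(-126) = -567/76 - 252*sqrt(6)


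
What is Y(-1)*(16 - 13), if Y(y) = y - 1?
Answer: -6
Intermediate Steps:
Y(y) = -1 + y
Y(-1)*(16 - 13) = (-1 - 1)*(16 - 13) = -2*3 = -6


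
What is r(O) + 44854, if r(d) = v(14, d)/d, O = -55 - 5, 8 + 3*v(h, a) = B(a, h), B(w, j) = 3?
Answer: 1614745/36 ≈ 44854.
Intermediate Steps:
v(h, a) = -5/3 (v(h, a) = -8/3 + (1/3)*3 = -8/3 + 1 = -5/3)
O = -60
r(d) = -5/(3*d)
r(O) + 44854 = -5/3/(-60) + 44854 = -5/3*(-1/60) + 44854 = 1/36 + 44854 = 1614745/36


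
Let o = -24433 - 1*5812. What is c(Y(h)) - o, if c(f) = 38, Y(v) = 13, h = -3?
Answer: 30283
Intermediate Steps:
o = -30245 (o = -24433 - 5812 = -30245)
c(Y(h)) - o = 38 - 1*(-30245) = 38 + 30245 = 30283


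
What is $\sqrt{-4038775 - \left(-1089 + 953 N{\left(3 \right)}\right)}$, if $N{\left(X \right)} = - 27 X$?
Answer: $i \sqrt{3960493} \approx 1990.1 i$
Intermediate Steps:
$\sqrt{-4038775 - \left(-1089 + 953 N{\left(3 \right)}\right)} = \sqrt{-4038775 - \left(-1089 + 953 \left(\left(-27\right) 3\right)\right)} = \sqrt{-4038775 + \left(1089 - -77193\right)} = \sqrt{-4038775 + \left(1089 + 77193\right)} = \sqrt{-4038775 + 78282} = \sqrt{-3960493} = i \sqrt{3960493}$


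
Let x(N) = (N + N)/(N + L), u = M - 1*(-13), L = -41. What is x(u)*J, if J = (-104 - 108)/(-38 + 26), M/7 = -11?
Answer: 6784/315 ≈ 21.536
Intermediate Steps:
M = -77 (M = 7*(-11) = -77)
u = -64 (u = -77 - 1*(-13) = -77 + 13 = -64)
x(N) = 2*N/(-41 + N) (x(N) = (N + N)/(N - 41) = (2*N)/(-41 + N) = 2*N/(-41 + N))
J = 53/3 (J = -212/(-12) = -212*(-1/12) = 53/3 ≈ 17.667)
x(u)*J = (2*(-64)/(-41 - 64))*(53/3) = (2*(-64)/(-105))*(53/3) = (2*(-64)*(-1/105))*(53/3) = (128/105)*(53/3) = 6784/315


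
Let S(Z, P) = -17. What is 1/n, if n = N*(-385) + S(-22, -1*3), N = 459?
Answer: -1/176732 ≈ -5.6583e-6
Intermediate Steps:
n = -176732 (n = 459*(-385) - 17 = -176715 - 17 = -176732)
1/n = 1/(-176732) = -1/176732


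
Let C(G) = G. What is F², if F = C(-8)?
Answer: 64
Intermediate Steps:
F = -8
F² = (-8)² = 64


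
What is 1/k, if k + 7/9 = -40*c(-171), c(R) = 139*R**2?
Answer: -9/1463219647 ≈ -6.1508e-9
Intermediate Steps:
k = -1463219647/9 (k = -7/9 - 5560*(-171)**2 = -7/9 - 5560*29241 = -7/9 - 40*4064499 = -7/9 - 162579960 = -1463219647/9 ≈ -1.6258e+8)
1/k = 1/(-1463219647/9) = -9/1463219647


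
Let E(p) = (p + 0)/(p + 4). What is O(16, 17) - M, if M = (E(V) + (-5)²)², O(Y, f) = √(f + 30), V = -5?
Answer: -900 + √47 ≈ -893.14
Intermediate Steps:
O(Y, f) = √(30 + f)
E(p) = p/(4 + p)
M = 900 (M = (-5/(4 - 5) + (-5)²)² = (-5/(-1) + 25)² = (-5*(-1) + 25)² = (5 + 25)² = 30² = 900)
O(16, 17) - M = √(30 + 17) - 1*900 = √47 - 900 = -900 + √47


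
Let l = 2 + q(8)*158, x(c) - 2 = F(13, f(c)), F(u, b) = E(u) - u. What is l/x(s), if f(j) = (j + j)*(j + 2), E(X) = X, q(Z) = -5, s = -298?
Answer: -394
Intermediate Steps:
f(j) = 2*j*(2 + j) (f(j) = (2*j)*(2 + j) = 2*j*(2 + j))
F(u, b) = 0 (F(u, b) = u - u = 0)
x(c) = 2 (x(c) = 2 + 0 = 2)
l = -788 (l = 2 - 5*158 = 2 - 790 = -788)
l/x(s) = -788/2 = -788*½ = -394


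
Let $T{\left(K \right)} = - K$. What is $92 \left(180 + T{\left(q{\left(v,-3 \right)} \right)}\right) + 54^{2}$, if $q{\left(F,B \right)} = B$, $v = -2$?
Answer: $19752$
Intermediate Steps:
$92 \left(180 + T{\left(q{\left(v,-3 \right)} \right)}\right) + 54^{2} = 92 \left(180 - -3\right) + 54^{2} = 92 \left(180 + 3\right) + 2916 = 92 \cdot 183 + 2916 = 16836 + 2916 = 19752$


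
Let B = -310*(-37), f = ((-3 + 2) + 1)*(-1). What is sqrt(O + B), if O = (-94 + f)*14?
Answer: sqrt(10154) ≈ 100.77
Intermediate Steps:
f = 0 (f = (-1 + 1)*(-1) = 0*(-1) = 0)
O = -1316 (O = (-94 + 0)*14 = -94*14 = -1316)
B = 11470
sqrt(O + B) = sqrt(-1316 + 11470) = sqrt(10154)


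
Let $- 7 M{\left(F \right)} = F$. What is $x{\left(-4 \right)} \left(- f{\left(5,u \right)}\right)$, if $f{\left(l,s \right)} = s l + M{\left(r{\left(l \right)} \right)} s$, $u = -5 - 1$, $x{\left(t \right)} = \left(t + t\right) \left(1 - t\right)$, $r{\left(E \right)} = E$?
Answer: $- \frac{7200}{7} \approx -1028.6$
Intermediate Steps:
$M{\left(F \right)} = - \frac{F}{7}$
$x{\left(t \right)} = 2 t \left(1 - t\right)$
$u = -6$ ($u = -5 - 1 = -6$)
$f{\left(l,s \right)} = \frac{6 l s}{7}$ ($f{\left(l,s \right)} = s l + - \frac{l}{7} s = l s - \frac{l s}{7} = \frac{6 l s}{7}$)
$x{\left(-4 \right)} \left(- f{\left(5,u \right)}\right) = 2 \left(-4\right) \left(1 - -4\right) \left(- \frac{6 \cdot 5 \left(-6\right)}{7}\right) = 2 \left(-4\right) \left(1 + 4\right) \left(\left(-1\right) \left(- \frac{180}{7}\right)\right) = 2 \left(-4\right) 5 \cdot \frac{180}{7} = \left(-40\right) \frac{180}{7} = - \frac{7200}{7}$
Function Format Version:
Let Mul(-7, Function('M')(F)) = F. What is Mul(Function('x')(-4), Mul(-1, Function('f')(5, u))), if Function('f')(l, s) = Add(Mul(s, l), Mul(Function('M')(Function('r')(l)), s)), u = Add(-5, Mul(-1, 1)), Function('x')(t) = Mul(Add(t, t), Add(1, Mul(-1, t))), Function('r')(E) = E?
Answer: Rational(-7200, 7) ≈ -1028.6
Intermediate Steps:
Function('M')(F) = Mul(Rational(-1, 7), F)
Function('x')(t) = Mul(2, t, Add(1, Mul(-1, t))) (Function('x')(t) = Mul(Mul(2, t), Add(1, Mul(-1, t))) = Mul(2, t, Add(1, Mul(-1, t))))
u = -6 (u = Add(-5, -1) = -6)
Function('f')(l, s) = Mul(Rational(6, 7), l, s) (Function('f')(l, s) = Add(Mul(s, l), Mul(Mul(Rational(-1, 7), l), s)) = Add(Mul(l, s), Mul(Rational(-1, 7), l, s)) = Mul(Rational(6, 7), l, s))
Mul(Function('x')(-4), Mul(-1, Function('f')(5, u))) = Mul(Mul(2, -4, Add(1, Mul(-1, -4))), Mul(-1, Mul(Rational(6, 7), 5, -6))) = Mul(Mul(2, -4, Add(1, 4)), Mul(-1, Rational(-180, 7))) = Mul(Mul(2, -4, 5), Rational(180, 7)) = Mul(-40, Rational(180, 7)) = Rational(-7200, 7)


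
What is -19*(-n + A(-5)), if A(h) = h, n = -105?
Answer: -1900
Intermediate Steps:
-19*(-n + A(-5)) = -19*(-1*(-105) - 5) = -19*(105 - 5) = -19*100 = -1900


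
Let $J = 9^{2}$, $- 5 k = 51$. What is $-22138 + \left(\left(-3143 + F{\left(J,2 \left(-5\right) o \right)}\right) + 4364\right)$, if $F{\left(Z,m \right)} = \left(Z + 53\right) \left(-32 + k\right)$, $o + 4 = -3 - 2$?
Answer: $- \frac{132859}{5} \approx -26572.0$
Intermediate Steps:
$o = -9$ ($o = -4 - 5 = -9$)
$k = - \frac{51}{5}$ ($k = \left(- \frac{1}{5}\right) 51 = - \frac{51}{5} \approx -10.2$)
$J = 81$
$F{\left(Z,m \right)} = - \frac{11183}{5} - \frac{211 Z}{5}$ ($F{\left(Z,m \right)} = \left(Z + 53\right) \left(-32 - \frac{51}{5}\right) = \left(53 + Z\right) \left(- \frac{211}{5}\right) = - \frac{11183}{5} - \frac{211 Z}{5}$)
$-22138 + \left(\left(-3143 + F{\left(J,2 \left(-5\right) o \right)}\right) + 4364\right) = -22138 + \left(\left(-3143 - \frac{28274}{5}\right) + 4364\right) = -22138 + \left(- \frac{43989}{5} + 4364\right) = -22138 - \frac{22169}{5} = - \frac{132859}{5}$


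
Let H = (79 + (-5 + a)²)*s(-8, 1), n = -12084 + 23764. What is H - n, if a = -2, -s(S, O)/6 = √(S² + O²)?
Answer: -11680 - 768*√65 ≈ -17872.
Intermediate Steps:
n = 11680
s(S, O) = -6*√(O² + S²) (s(S, O) = -6*√(S² + O²) = -6*√(O² + S²))
H = -768*√65 (H = (79 + (-5 - 2)²)*(-6*√(1² + (-8)²)) = (79 + (-7)²)*(-6*√(1 + 64)) = (79 + 49)*(-6*√65) = 128*(-6*√65) = -768*√65 ≈ -6191.8)
H - n = -768*√65 - 1*11680 = -768*√65 - 11680 = -11680 - 768*√65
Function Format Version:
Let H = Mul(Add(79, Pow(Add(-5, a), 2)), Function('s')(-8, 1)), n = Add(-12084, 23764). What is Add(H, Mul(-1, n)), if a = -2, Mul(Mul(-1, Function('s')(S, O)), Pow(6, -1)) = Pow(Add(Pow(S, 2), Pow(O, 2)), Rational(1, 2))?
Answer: Add(-11680, Mul(-768, Pow(65, Rational(1, 2)))) ≈ -17872.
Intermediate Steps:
n = 11680
Function('s')(S, O) = Mul(-6, Pow(Add(Pow(O, 2), Pow(S, 2)), Rational(1, 2))) (Function('s')(S, O) = Mul(-6, Pow(Add(Pow(S, 2), Pow(O, 2)), Rational(1, 2))) = Mul(-6, Pow(Add(Pow(O, 2), Pow(S, 2)), Rational(1, 2))))
H = Mul(-768, Pow(65, Rational(1, 2))) (H = Mul(Add(79, Pow(Add(-5, -2), 2)), Mul(-6, Pow(Add(Pow(1, 2), Pow(-8, 2)), Rational(1, 2)))) = Mul(Add(79, Pow(-7, 2)), Mul(-6, Pow(Add(1, 64), Rational(1, 2)))) = Mul(Add(79, 49), Mul(-6, Pow(65, Rational(1, 2)))) = Mul(128, Mul(-6, Pow(65, Rational(1, 2)))) = Mul(-768, Pow(65, Rational(1, 2))) ≈ -6191.8)
Add(H, Mul(-1, n)) = Add(Mul(-768, Pow(65, Rational(1, 2))), Mul(-1, 11680)) = Add(Mul(-768, Pow(65, Rational(1, 2))), -11680) = Add(-11680, Mul(-768, Pow(65, Rational(1, 2))))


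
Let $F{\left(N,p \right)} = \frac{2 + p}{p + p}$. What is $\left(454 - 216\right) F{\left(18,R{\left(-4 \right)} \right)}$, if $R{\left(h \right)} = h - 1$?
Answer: $\frac{357}{5} \approx 71.4$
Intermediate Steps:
$R{\left(h \right)} = -1 + h$ ($R{\left(h \right)} = h - 1 = -1 + h$)
$F{\left(N,p \right)} = \frac{2 + p}{2 p}$
$\left(454 - 216\right) F{\left(18,R{\left(-4 \right)} \right)} = \left(454 - 216\right) \frac{2 - 5}{2 \left(-1 - 4\right)} = 238 \frac{2 - 5}{2 \left(-5\right)} = 238 \cdot \frac{1}{2} \left(- \frac{1}{5}\right) \left(-3\right) = 238 \cdot \frac{3}{10} = \frac{357}{5}$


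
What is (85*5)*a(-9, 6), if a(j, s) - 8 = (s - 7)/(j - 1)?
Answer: 6885/2 ≈ 3442.5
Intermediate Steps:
a(j, s) = 8 + (-7 + s)/(-1 + j) (a(j, s) = 8 + (s - 7)/(j - 1) = 8 + (-7 + s)/(-1 + j))
(85*5)*a(-9, 6) = (85*5)*((-15 + 6 + 8*(-9))/(-1 - 9)) = 425*((-15 + 6 - 72)/(-10)) = 425*(-⅒*(-81)) = 425*(81/10) = 6885/2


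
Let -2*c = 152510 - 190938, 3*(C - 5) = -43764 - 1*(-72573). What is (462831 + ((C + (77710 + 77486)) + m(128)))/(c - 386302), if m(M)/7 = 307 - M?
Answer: -78611/45886 ≈ -1.7132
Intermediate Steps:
C = 9608 (C = 5 + (-43764 - 1*(-72573))/3 = 5 + (-43764 + 72573)/3 = 5 + (⅓)*28809 = 5 + 9603 = 9608)
m(M) = 2149 - 7*M (m(M) = 7*(307 - M) = 2149 - 7*M)
c = 19214 (c = -(152510 - 190938)/2 = -½*(-38428) = 19214)
(462831 + ((C + (77710 + 77486)) + m(128)))/(c - 386302) = (462831 + ((9608 + (77710 + 77486)) + (2149 - 7*128)))/(19214 - 386302) = (462831 + ((9608 + 155196) + (2149 - 896)))/(-367088) = (462831 + (164804 + 1253))*(-1/367088) = (462831 + 166057)*(-1/367088) = 628888*(-1/367088) = -78611/45886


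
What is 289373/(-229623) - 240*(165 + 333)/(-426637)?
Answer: -96012687641/97965667851 ≈ -0.98006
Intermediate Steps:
289373/(-229623) - 240*(165 + 333)/(-426637) = 289373*(-1/229623) - 240*498*(-1/426637) = -289373/229623 - 119520*(-1/426637) = -289373/229623 + 119520/426637 = -96012687641/97965667851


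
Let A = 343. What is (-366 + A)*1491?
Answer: -34293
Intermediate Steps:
(-366 + A)*1491 = (-366 + 343)*1491 = -23*1491 = -34293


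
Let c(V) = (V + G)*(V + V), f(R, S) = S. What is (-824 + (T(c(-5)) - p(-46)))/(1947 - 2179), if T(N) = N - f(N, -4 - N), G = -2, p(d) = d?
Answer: 317/116 ≈ 2.7328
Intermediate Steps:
c(V) = 2*V*(-2 + V) (c(V) = (V - 2)*(V + V) = (-2 + V)*(2*V) = 2*V*(-2 + V))
T(N) = 4 + 2*N (T(N) = N - (-4 - N) = N + (4 + N) = 4 + 2*N)
(-824 + (T(c(-5)) - p(-46)))/(1947 - 2179) = (-824 + ((4 + 2*(2*(-5)*(-2 - 5))) - 1*(-46)))/(1947 - 2179) = (-824 + ((4 + 2*(2*(-5)*(-7))) + 46))/(-232) = (-824 + ((4 + 2*70) + 46))*(-1/232) = (-824 + ((4 + 140) + 46))*(-1/232) = (-824 + (144 + 46))*(-1/232) = (-824 + 190)*(-1/232) = -634*(-1/232) = 317/116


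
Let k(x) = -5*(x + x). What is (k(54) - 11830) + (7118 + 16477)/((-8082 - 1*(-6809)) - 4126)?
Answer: -66809225/5399 ≈ -12374.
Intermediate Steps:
k(x) = -10*x
(k(54) - 11830) + (7118 + 16477)/((-8082 - 1*(-6809)) - 4126) = (-10*54 - 11830) + (7118 + 16477)/((-8082 - 1*(-6809)) - 4126) = (-540 - 11830) + 23595/((-8082 + 6809) - 4126) = -12370 + 23595/(-1273 - 4126) = -12370 + 23595/(-5399) = -12370 + 23595*(-1/5399) = -12370 - 23595/5399 = -66809225/5399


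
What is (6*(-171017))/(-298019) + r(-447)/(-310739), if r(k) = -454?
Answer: 6018588868/1747285397 ≈ 3.4445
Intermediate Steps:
(6*(-171017))/(-298019) + r(-447)/(-310739) = (6*(-171017))/(-298019) - 454/(-310739) = -1026102*(-1/298019) - 454*(-1/310739) = 1026102/298019 + 454/310739 = 6018588868/1747285397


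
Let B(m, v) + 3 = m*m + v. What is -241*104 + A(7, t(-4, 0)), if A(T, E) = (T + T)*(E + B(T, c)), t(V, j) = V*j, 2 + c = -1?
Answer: -24462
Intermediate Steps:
c = -3 (c = -2 - 1 = -3)
B(m, v) = -3 + v + m**2 (B(m, v) = -3 + (m*m + v) = -3 + (m**2 + v) = -3 + (v + m**2) = -3 + v + m**2)
A(T, E) = 2*T*(-6 + E + T**2) (A(T, E) = (T + T)*(E + (-3 - 3 + T**2)) = (2*T)*(E + (-6 + T**2)) = (2*T)*(-6 + E + T**2) = 2*T*(-6 + E + T**2))
-241*104 + A(7, t(-4, 0)) = -241*104 + 2*7*(-6 - 4*0 + 7**2) = -25064 + 2*7*(-6 + 0 + 49) = -25064 + 2*7*43 = -25064 + 602 = -24462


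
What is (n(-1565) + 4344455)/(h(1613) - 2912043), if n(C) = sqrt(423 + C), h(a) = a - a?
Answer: -4344455/2912043 - I*sqrt(1142)/2912043 ≈ -1.4919 - 1.1605e-5*I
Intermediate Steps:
h(a) = 0
(n(-1565) + 4344455)/(h(1613) - 2912043) = (sqrt(423 - 1565) + 4344455)/(0 - 2912043) = (sqrt(-1142) + 4344455)/(-2912043) = (I*sqrt(1142) + 4344455)*(-1/2912043) = (4344455 + I*sqrt(1142))*(-1/2912043) = -4344455/2912043 - I*sqrt(1142)/2912043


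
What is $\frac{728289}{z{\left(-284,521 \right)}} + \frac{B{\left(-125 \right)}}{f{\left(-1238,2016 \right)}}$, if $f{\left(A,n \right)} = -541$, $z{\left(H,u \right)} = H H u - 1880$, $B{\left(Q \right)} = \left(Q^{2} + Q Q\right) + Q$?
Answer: $- \frac{435825086217}{7577587912} \approx -57.515$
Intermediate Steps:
$B{\left(Q \right)} = Q + 2 Q^{2}$ ($B{\left(Q \right)} = \left(Q^{2} + Q^{2}\right) + Q = 2 Q^{2} + Q = Q + 2 Q^{2}$)
$z{\left(H,u \right)} = -1880 + u H^{2}$ ($z{\left(H,u \right)} = H^{2} u - 1880 = u H^{2} - 1880 = -1880 + u H^{2}$)
$\frac{728289}{z{\left(-284,521 \right)}} + \frac{B{\left(-125 \right)}}{f{\left(-1238,2016 \right)}} = \frac{728289}{-1880 + 521 \left(-284\right)^{2}} + \frac{\left(-125\right) \left(1 + 2 \left(-125\right)\right)}{-541} = \frac{728289}{-1880 + 521 \cdot 80656} + - 125 \left(1 - 250\right) \left(- \frac{1}{541}\right) = \frac{728289}{-1880 + 42021776} + \left(-125\right) \left(-249\right) \left(- \frac{1}{541}\right) = \frac{728289}{42019896} + 31125 \left(- \frac{1}{541}\right) = 728289 \cdot \frac{1}{42019896} - \frac{31125}{541} = \frac{242763}{14006632} - \frac{31125}{541} = - \frac{435825086217}{7577587912}$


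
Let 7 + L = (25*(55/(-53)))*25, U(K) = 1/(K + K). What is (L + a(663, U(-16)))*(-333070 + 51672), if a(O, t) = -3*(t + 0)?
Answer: 156416907387/848 ≈ 1.8445e+8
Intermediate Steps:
U(K) = 1/(2*K)
a(O, t) = -3*t
L = -34746/53 (L = -7 + (25*(55/(-53)))*25 = -7 + (25*(55*(-1/53)))*25 = -7 + (25*(-55/53))*25 = -7 - 1375/53*25 = -7 - 34375/53 = -34746/53 ≈ -655.58)
(L + a(663, U(-16)))*(-333070 + 51672) = (-34746/53 - 3/(2*(-16)))*(-333070 + 51672) = (-34746/53 - 3*(-1)/(2*16))*(-281398) = (-34746/53 - 3*(-1/32))*(-281398) = (-34746/53 + 3/32)*(-281398) = -1111713/1696*(-281398) = 156416907387/848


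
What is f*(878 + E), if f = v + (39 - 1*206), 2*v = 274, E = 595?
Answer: -44190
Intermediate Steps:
v = 137 (v = (½)*274 = 137)
f = -30 (f = 137 + (39 - 1*206) = 137 + (39 - 206) = 137 - 167 = -30)
f*(878 + E) = -30*(878 + 595) = -30*1473 = -44190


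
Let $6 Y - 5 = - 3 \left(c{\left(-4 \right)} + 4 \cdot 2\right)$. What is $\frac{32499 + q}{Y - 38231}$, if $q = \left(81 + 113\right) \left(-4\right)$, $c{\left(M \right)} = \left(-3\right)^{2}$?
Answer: $- \frac{95169}{114716} \approx -0.82961$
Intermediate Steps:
$c{\left(M \right)} = 9$
$q = -776$ ($q = 194 \left(-4\right) = -776$)
$Y = - \frac{23}{3}$ ($Y = \frac{5}{6} + \frac{\left(-3\right) \left(9 + 4 \cdot 2\right)}{6} = \frac{5}{6} + \frac{\left(-3\right) \left(9 + 8\right)}{6} = \frac{5}{6} + \frac{\left(-3\right) 17}{6} = \frac{5}{6} + \frac{1}{6} \left(-51\right) = \frac{5}{6} - \frac{17}{2} = - \frac{23}{3} \approx -7.6667$)
$\frac{32499 + q}{Y - 38231} = \frac{32499 - 776}{- \frac{23}{3} - 38231} = \frac{31723}{- \frac{114716}{3}} = 31723 \left(- \frac{3}{114716}\right) = - \frac{95169}{114716}$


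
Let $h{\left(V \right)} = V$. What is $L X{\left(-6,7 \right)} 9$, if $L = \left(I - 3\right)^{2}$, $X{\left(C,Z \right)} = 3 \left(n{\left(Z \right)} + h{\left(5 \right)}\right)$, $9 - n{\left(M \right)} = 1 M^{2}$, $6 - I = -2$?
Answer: $-23625$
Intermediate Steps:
$I = 8$ ($I = 6 - -2 = 6 + 2 = 8$)
$n{\left(M \right)} = 9 - M^{2}$ ($n{\left(M \right)} = 9 - 1 M^{2} = 9 - M^{2}$)
$X{\left(C,Z \right)} = 42 - 3 Z^{2}$ ($X{\left(C,Z \right)} = 3 \left(\left(9 - Z^{2}\right) + 5\right) = 3 \left(14 - Z^{2}\right) = 42 - 3 Z^{2}$)
$L = 25$ ($L = \left(8 - 3\right)^{2} = 5^{2} = 25$)
$L X{\left(-6,7 \right)} 9 = 25 \left(42 - 3 \cdot 7^{2}\right) 9 = 25 \left(42 - 147\right) 9 = 25 \left(-105\right) 9 = \left(-2625\right) 9 = -23625$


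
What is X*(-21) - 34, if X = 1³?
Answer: -55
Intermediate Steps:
X = 1
X*(-21) - 34 = 1*(-21) - 34 = -21 - 34 = -55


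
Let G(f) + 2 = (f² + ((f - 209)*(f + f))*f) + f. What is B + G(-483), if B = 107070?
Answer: -322532102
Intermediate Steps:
G(f) = -2 + f + f² + 2*f²*(-209 + f) (G(f) = -2 + ((f² + ((f - 209)*(f + f))*f) + f) = -2 + ((f² + ((-209 + f)*(2*f))*f) + f) = -2 + ((f² + (2*f*(-209 + f))*f) + f) = -2 + ((f² + 2*f²*(-209 + f)) + f) = -2 + (f + f² + 2*f²*(-209 + f)) = -2 + f + f² + 2*f²*(-209 + f))
B + G(-483) = 107070 + (-2 - 483 - 417*(-483)² + 2*(-483)³) = 107070 + (-2 - 483 - 417*233289 + 2*(-112678587)) = 107070 + (-2 - 483 - 97281513 - 225357174) = 107070 - 322639172 = -322532102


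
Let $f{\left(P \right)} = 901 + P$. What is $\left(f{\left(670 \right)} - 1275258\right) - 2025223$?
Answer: $-3298910$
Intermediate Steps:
$\left(f{\left(670 \right)} - 1275258\right) - 2025223 = \left(\left(901 + 670\right) - 1275258\right) - 2025223 = \left(1571 - 1275258\right) - 2025223 = -1273687 - 2025223 = -3298910$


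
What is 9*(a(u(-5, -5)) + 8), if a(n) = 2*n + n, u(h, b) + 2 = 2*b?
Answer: -252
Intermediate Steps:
u(h, b) = -2 + 2*b
a(n) = 3*n
9*(a(u(-5, -5)) + 8) = 9*(3*(-2 + 2*(-5)) + 8) = 9*(3*(-2 - 10) + 8) = 9*(3*(-12) + 8) = 9*(-36 + 8) = 9*(-28) = -252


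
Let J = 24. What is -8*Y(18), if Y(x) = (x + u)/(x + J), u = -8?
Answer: -40/21 ≈ -1.9048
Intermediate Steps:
Y(x) = (-8 + x)/(24 + x) (Y(x) = (x - 8)/(x + 24) = (-8 + x)/(24 + x))
-8*Y(18) = -8*(-8 + 18)/(24 + 18) = -8*10/42 = -4*10/21 = -8*5/21 = -40/21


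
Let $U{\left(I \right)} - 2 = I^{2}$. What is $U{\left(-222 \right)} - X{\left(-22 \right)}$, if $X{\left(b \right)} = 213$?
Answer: $49073$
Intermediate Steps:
$U{\left(I \right)} = 2 + I^{2}$
$U{\left(-222 \right)} - X{\left(-22 \right)} = \left(2 + \left(-222\right)^{2}\right) - 213 = \left(2 + 49284\right) - 213 = 49286 - 213 = 49073$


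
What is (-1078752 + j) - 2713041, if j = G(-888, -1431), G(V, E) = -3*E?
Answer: -3787500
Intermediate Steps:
j = 4293 (j = -3*(-1431) = 4293)
(-1078752 + j) - 2713041 = (-1078752 + 4293) - 2713041 = -1074459 - 2713041 = -3787500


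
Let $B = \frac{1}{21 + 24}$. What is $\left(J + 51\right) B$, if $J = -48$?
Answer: $\frac{1}{15} \approx 0.066667$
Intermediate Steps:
$B = \frac{1}{45} \approx 0.022222$
$\left(J + 51\right) B = \left(-48 + 51\right) \frac{1}{45} = 3 \cdot \frac{1}{45} = \frac{1}{15}$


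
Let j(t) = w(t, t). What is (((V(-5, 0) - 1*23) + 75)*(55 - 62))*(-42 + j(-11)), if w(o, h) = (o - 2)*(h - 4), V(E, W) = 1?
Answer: -56763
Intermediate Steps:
w(o, h) = (-4 + h)*(-2 + o) (w(o, h) = (-2 + o)*(-4 + h) = (-4 + h)*(-2 + o))
j(t) = 8 + t**2 - 6*t (j(t) = 8 - 4*t - 2*t + t*t = 8 - 4*t - 2*t + t**2 = 8 + t**2 - 6*t)
(((V(-5, 0) - 1*23) + 75)*(55 - 62))*(-42 + j(-11)) = (((1 - 1*23) + 75)*(55 - 62))*(-42 + (8 + (-11)**2 - 6*(-11))) = (((1 - 23) + 75)*(-7))*(-42 + (8 + 121 + 66)) = ((-22 + 75)*(-7))*(-42 + 195) = (53*(-7))*153 = -371*153 = -56763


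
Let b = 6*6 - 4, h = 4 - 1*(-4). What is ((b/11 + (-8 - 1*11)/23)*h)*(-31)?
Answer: -130696/253 ≈ -516.58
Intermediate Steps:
h = 8 (h = 4 + 4 = 8)
b = 32 (b = 36 - 4 = 32)
((b/11 + (-8 - 1*11)/23)*h)*(-31) = ((32/11 + (-8 - 1*11)/23)*8)*(-31) = ((32*(1/11) + (-8 - 11)*(1/23))*8)*(-31) = ((32/11 - 19*1/23)*8)*(-31) = ((32/11 - 19/23)*8)*(-31) = ((527/253)*8)*(-31) = (4216/253)*(-31) = -130696/253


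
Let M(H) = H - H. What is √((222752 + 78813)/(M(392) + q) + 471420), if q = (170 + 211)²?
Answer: √68432100185/381 ≈ 686.60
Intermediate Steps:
M(H) = 0
q = 145161 (q = 381² = 145161)
√((222752 + 78813)/(M(392) + q) + 471420) = √((222752 + 78813)/(0 + 145161) + 471420) = √(301565/145161 + 471420) = √(68432100185/145161) = √68432100185/381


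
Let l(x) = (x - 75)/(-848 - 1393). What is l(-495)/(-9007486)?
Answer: -95/3364296021 ≈ -2.8238e-8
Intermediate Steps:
l(x) = 25/747 - x/2241 (l(x) = (-75 + x)/(-2241) = (-75 + x)*(-1/2241) = 25/747 - x/2241)
l(-495)/(-9007486) = (25/747 - 1/2241*(-495))/(-9007486) = (25/747 + 55/249)*(-1/9007486) = (190/747)*(-1/9007486) = -95/3364296021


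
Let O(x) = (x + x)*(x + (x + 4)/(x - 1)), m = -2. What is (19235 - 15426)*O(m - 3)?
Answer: 552305/3 ≈ 1.8410e+5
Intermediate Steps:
O(x) = 2*x*(x + (4 + x)/(-1 + x)) (O(x) = (2*x)*(x + (4 + x)/(-1 + x)) = 2*x*(x + (4 + x)/(-1 + x)))
(19235 - 15426)*O(m - 3) = (19235 - 15426)*(2*(-2 - 3)*(4 + (-2 - 3)²)/(-1 + (-2 - 3))) = 3809*(2*(-5)*(4 + (-5)²)/(-1 - 5)) = 3809*(2*(-5)*(4 + 25)/(-6)) = 3809*(2*(-5)*(-⅙)*29) = 3809*(145/3) = 552305/3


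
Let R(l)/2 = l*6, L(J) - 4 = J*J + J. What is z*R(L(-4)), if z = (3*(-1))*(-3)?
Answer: 1728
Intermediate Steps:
L(J) = 4 + J + J**2 (L(J) = 4 + (J*J + J) = 4 + (J**2 + J) = 4 + (J + J**2) = 4 + J + J**2)
R(l) = 12*l (R(l) = 2*(l*6) = 2*(6*l) = 12*l)
z = 9 (z = -3*(-3) = 9)
z*R(L(-4)) = 9*(12*(4 - 4 + (-4)**2)) = 9*(12*(4 - 4 + 16)) = 9*(12*16) = 9*192 = 1728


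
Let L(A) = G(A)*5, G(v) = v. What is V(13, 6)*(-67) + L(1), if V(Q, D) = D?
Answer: -397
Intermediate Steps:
L(A) = 5*A (L(A) = A*5 = 5*A)
V(13, 6)*(-67) + L(1) = 6*(-67) + 5*1 = -402 + 5 = -397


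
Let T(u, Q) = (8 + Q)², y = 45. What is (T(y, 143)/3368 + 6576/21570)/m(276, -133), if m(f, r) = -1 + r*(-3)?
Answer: 85660923/4818968080 ≈ 0.017776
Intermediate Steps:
m(f, r) = -1 - 3*r
(T(y, 143)/3368 + 6576/21570)/m(276, -133) = ((8 + 143)²/3368 + 6576/21570)/(-1 - 3*(-133)) = (151²*(1/3368) + 6576*(1/21570))/(-1 + 399) = (22801*(1/3368) + 1096/3595)/398 = (22801/3368 + 1096/3595)*(1/398) = (85660923/12107960)*(1/398) = 85660923/4818968080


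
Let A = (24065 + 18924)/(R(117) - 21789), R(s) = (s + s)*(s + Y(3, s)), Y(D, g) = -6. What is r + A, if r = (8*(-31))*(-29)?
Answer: 30141509/4185 ≈ 7202.3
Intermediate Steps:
R(s) = 2*s*(-6 + s) (R(s) = (s + s)*(s - 6) = (2*s)*(-6 + s) = 2*s*(-6 + s))
r = 7192 (r = -248*(-29) = 7192)
A = 42989/4185 (A = (24065 + 18924)/(2*117*(-6 + 117) - 21789) = 42989/(2*117*111 - 21789) = 42989/(25974 - 21789) = 42989/4185 ≈ 10.272)
r + A = 7192 + 42989/4185 = 30141509/4185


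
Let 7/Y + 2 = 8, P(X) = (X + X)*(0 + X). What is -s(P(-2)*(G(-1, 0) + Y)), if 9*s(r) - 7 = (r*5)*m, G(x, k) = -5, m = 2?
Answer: 899/27 ≈ 33.296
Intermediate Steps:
P(X) = 2*X² (P(X) = (2*X)*X = 2*X²)
Y = 7/6 (Y = 7/(-2 + 8) = 7/6 ≈ 1.1667)
s(r) = 7/9 + 10*r/9 (s(r) = 7/9 + ((r*5)*2)/9 = 7/9 + ((5*r)*2)/9 = 7/9 + (10*r)/9 = 7/9 + 10*r/9)
-s(P(-2)*(G(-1, 0) + Y)) = -(7/9 + 10*((2*(-2)²)*(-5 + 7/6))/9) = -(7/9 + 10*((2*4)*(-23/6))/9) = -(7/9 + 10*(8*(-23/6))/9) = -(7/9 + (10/9)*(-92/3)) = -(7/9 - 920/27) = -1*(-899/27) = 899/27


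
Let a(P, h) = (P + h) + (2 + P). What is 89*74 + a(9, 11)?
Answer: 6617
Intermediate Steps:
a(P, h) = 2 + h + 2*P
89*74 + a(9, 11) = 89*74 + (2 + 11 + 2*9) = 6586 + (2 + 11 + 18) = 6586 + 31 = 6617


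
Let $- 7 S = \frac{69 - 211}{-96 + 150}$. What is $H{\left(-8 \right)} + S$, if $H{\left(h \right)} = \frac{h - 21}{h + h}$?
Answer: $\frac{6617}{3024} \approx 2.1882$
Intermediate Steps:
$H{\left(h \right)} = \frac{-21 + h}{2 h}$
$S = \frac{71}{189}$ ($S = - \frac{\left(69 - 211\right) \frac{1}{-96 + 150}}{7} = - \frac{\left(-142\right) \frac{1}{54}}{7} = \left(- \frac{1}{7}\right) \left(- \frac{71}{27}\right) = \frac{71}{189} \approx 0.37566$)
$H{\left(-8 \right)} + S = \frac{-21 - 8}{2 \left(-8\right)} + \frac{71}{189} = \frac{1}{2} \left(- \frac{1}{8}\right) \left(-29\right) + \frac{71}{189} = \frac{29}{16} + \frac{71}{189} = \frac{6617}{3024}$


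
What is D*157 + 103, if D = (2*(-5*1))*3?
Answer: -4607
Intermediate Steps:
D = -30 (D = (2*(-5))*3 = -10*3 = -30)
D*157 + 103 = -30*157 + 103 = -4710 + 103 = -4607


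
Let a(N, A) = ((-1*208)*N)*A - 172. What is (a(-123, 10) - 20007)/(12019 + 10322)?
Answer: 235661/22341 ≈ 10.548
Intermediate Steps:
a(N, A) = -172 - 208*A*N (a(N, A) = (-208*N)*A - 172 = -208*A*N - 172 = -172 - 208*A*N)
(a(-123, 10) - 20007)/(12019 + 10322) = ((-172 - 208*10*(-123)) - 20007)/(12019 + 10322) = ((-172 + 255840) - 20007)/22341 = (255668 - 20007)*(1/22341) = 235661*(1/22341) = 235661/22341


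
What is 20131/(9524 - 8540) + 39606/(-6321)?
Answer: 102527/7224 ≈ 14.193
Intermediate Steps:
20131/(9524 - 8540) + 39606/(-6321) = 20131/984 + 39606*(-1/6321) = 20131*(1/984) - 1886/301 = 491/24 - 1886/301 = 102527/7224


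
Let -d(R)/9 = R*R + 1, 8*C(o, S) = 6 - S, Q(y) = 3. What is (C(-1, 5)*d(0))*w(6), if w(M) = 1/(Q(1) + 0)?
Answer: -3/8 ≈ -0.37500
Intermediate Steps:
C(o, S) = ¾ - S/8 (C(o, S) = (6 - S)/8 = ¾ - S/8)
d(R) = -9 - 9*R² (d(R) = -9*(R*R + 1) = -9*(R² + 1) = -9*(1 + R²) = -9 - 9*R²)
w(M) = ⅓ (w(M) = 1/(3 + 0) = 1/3 = ⅓)
(C(-1, 5)*d(0))*w(6) = ((¾ - ⅛*5)*(-9 - 9*0²))*(⅓) = ((¾ - 5/8)*(-9 - 9*0))*(⅓) = ((-9 + 0)/8)*(⅓) = ((⅛)*(-9))*(⅓) = -9/8*⅓ = -3/8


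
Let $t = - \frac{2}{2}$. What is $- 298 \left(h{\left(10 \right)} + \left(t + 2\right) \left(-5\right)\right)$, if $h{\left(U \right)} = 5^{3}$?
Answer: $-35760$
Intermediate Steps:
$t = -1$ ($t = \left(-2\right) \frac{1}{2} = -1$)
$h{\left(U \right)} = 125$
$- 298 \left(h{\left(10 \right)} + \left(t + 2\right) \left(-5\right)\right) = - 298 \left(125 + \left(-1 + 2\right) \left(-5\right)\right) = - 298 \left(125 + 1 \left(-5\right)\right) = - 298 \left(125 - 5\right) = \left(-298\right) 120 = -35760$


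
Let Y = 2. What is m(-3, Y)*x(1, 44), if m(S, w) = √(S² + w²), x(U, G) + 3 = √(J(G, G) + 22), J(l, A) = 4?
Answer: √13*(-3 + √26) ≈ 7.5681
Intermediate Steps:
x(U, G) = -3 + √26 (x(U, G) = -3 + √(4 + 22) = -3 + √26)
m(-3, Y)*x(1, 44) = √((-3)² + 2²)*(-3 + √26) = √(9 + 4)*(-3 + √26) = √13*(-3 + √26)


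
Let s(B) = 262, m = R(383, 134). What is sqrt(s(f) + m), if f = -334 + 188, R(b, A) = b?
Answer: sqrt(645) ≈ 25.397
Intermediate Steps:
m = 383
f = -146
sqrt(s(f) + m) = sqrt(262 + 383) = sqrt(645)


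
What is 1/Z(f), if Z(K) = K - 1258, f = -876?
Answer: -1/2134 ≈ -0.00046860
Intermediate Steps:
Z(K) = -1258 + K
1/Z(f) = 1/(-1258 - 876) = 1/(-2134) = -1/2134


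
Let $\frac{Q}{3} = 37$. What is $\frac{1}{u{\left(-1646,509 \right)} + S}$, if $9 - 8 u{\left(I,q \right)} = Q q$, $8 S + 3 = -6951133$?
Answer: $- \frac{4}{3503813} \approx -1.1416 \cdot 10^{-6}$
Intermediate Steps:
$Q = 111$ ($Q = 3 \cdot 37 = 111$)
$S = -868892$ ($S = - \frac{3}{8} + \frac{1}{8} \left(-6951133\right) = - \frac{3}{8} - \frac{6951133}{8} = -868892$)
$u{\left(I,q \right)} = \frac{9}{8} - \frac{111 q}{8}$
$\frac{1}{u{\left(-1646,509 \right)} + S} = \frac{1}{\left(\frac{9}{8} - \frac{56499}{8}\right) - 868892} = \frac{1}{- \frac{28245}{4} - 868892} = \frac{1}{- \frac{3503813}{4}} = - \frac{4}{3503813}$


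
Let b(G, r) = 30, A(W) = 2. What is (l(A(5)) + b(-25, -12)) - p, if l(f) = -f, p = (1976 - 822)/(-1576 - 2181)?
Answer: 106350/3757 ≈ 28.307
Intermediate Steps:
p = -1154/3757 (p = 1154/(-3757) = 1154*(-1/3757) = -1154/3757 ≈ -0.30716)
(l(A(5)) + b(-25, -12)) - p = (-1*2 + 30) - 1*(-1154/3757) = (-2 + 30) + 1154/3757 = 28 + 1154/3757 = 106350/3757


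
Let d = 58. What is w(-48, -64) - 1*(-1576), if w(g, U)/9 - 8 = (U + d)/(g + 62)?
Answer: 11509/7 ≈ 1644.1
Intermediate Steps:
w(g, U) = 72 + 9*(58 + U)/(62 + g) (w(g, U) = 72 + 9*((U + 58)/(g + 62)) = 72 + 9*((58 + U)/(62 + g)) = 72 + 9*(58 + U)/(62 + g))
w(-48, -64) - 1*(-1576) = 9*(554 - 64 + 8*(-48))/(62 - 48) - 1*(-1576) = 9*(554 - 64 - 384)/14 + 1576 = 9*(1/14)*106 + 1576 = 477/7 + 1576 = 11509/7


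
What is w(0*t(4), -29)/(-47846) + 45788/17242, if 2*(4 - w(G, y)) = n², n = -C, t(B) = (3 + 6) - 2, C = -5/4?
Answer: 35051474405/13199371712 ≈ 2.6555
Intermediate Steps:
C = -5/4 (C = -5*¼ = -5/4 ≈ -1.2500)
t(B) = 7 (t(B) = 9 - 2 = 7)
n = 5/4 (n = -1*(-5/4) = 5/4 ≈ 1.2500)
w(G, y) = 103/32 (w(G, y) = 4 - (5/4)²/2 = 4 - ½*25/16 = 4 - 25/32 = 103/32)
w(0*t(4), -29)/(-47846) + 45788/17242 = (103/32)/(-47846) + 45788/17242 = (103/32)*(-1/47846) + 45788*(1/17242) = -103/1531072 + 22894/8621 = 35051474405/13199371712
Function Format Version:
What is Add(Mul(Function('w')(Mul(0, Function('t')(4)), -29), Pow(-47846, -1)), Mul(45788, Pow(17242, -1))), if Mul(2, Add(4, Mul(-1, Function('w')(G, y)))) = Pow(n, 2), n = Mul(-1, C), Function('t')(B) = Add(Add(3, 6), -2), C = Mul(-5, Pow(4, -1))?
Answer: Rational(35051474405, 13199371712) ≈ 2.6555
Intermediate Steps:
C = Rational(-5, 4) (C = Mul(-5, Rational(1, 4)) = Rational(-5, 4) ≈ -1.2500)
Function('t')(B) = 7 (Function('t')(B) = Add(9, -2) = 7)
n = Rational(5, 4) (n = Mul(-1, Rational(-5, 4)) = Rational(5, 4) ≈ 1.2500)
Function('w')(G, y) = Rational(103, 32) (Function('w')(G, y) = Add(4, Mul(Rational(-1, 2), Pow(Rational(5, 4), 2))) = Add(4, Mul(Rational(-1, 2), Rational(25, 16))) = Add(4, Rational(-25, 32)) = Rational(103, 32))
Add(Mul(Function('w')(Mul(0, Function('t')(4)), -29), Pow(-47846, -1)), Mul(45788, Pow(17242, -1))) = Add(Mul(Rational(103, 32), Pow(-47846, -1)), Mul(45788, Pow(17242, -1))) = Add(Mul(Rational(103, 32), Rational(-1, 47846)), Mul(45788, Rational(1, 17242))) = Add(Rational(-103, 1531072), Rational(22894, 8621)) = Rational(35051474405, 13199371712)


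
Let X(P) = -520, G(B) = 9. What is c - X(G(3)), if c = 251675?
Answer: 252195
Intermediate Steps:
c - X(G(3)) = 251675 - 1*(-520) = 251675 + 520 = 252195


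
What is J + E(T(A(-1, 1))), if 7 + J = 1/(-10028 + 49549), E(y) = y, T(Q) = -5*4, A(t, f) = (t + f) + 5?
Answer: -1067066/39521 ≈ -27.000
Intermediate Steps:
A(t, f) = 5 + f + t (A(t, f) = (f + t) + 5 = 5 + f + t)
T(Q) = -20
J = -276646/39521 (J = -7 + 1/(-10028 + 49549) = -7 + 1/39521 = -276646/39521 ≈ -7.0000)
J + E(T(A(-1, 1))) = -276646/39521 - 20 = -1067066/39521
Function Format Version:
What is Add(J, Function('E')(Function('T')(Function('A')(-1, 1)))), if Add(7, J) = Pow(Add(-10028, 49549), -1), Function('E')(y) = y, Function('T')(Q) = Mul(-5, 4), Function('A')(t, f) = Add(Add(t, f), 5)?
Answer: Rational(-1067066, 39521) ≈ -27.000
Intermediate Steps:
Function('A')(t, f) = Add(5, f, t) (Function('A')(t, f) = Add(Add(f, t), 5) = Add(5, f, t))
Function('T')(Q) = -20
J = Rational(-276646, 39521) (J = Add(-7, Pow(Add(-10028, 49549), -1)) = Add(-7, Pow(39521, -1)) = Add(-7, Rational(1, 39521)) = Rational(-276646, 39521) ≈ -7.0000)
Add(J, Function('E')(Function('T')(Function('A')(-1, 1)))) = Add(Rational(-276646, 39521), -20) = Rational(-1067066, 39521)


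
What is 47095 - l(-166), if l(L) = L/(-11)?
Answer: 517879/11 ≈ 47080.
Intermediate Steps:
l(L) = -L/11 (l(L) = L*(-1/11) = -L/11)
47095 - l(-166) = 47095 - (-1)*(-166)/11 = 47095 - 1*166/11 = 47095 - 166/11 = 517879/11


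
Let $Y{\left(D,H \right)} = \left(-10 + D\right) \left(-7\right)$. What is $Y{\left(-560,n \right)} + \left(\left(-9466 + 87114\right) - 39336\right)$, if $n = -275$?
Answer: $42302$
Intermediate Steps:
$Y{\left(D,H \right)} = 70 - 7 D$
$Y{\left(-560,n \right)} + \left(\left(-9466 + 87114\right) - 39336\right) = \left(70 - -3920\right) + \left(\left(-9466 + 87114\right) - 39336\right) = \left(70 + 3920\right) + \left(77648 - 39336\right) = 3990 + 38312 = 42302$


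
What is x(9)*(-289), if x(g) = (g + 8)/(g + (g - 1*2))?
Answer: -4913/16 ≈ -307.06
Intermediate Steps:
x(g) = (8 + g)/(-2 + 2*g) (x(g) = (8 + g)/(g + (g - 2)) = (8 + g)/(g + (-2 + g)) = (8 + g)/(-2 + 2*g))
x(9)*(-289) = ((8 + 9)/(2*(-1 + 9)))*(-289) = ((½)*17/8)*(-289) = ((½)*(⅛)*17)*(-289) = (17/16)*(-289) = -4913/16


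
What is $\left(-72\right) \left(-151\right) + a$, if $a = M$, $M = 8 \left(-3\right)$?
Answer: $10848$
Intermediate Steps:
$M = -24$
$a = -24$
$\left(-72\right) \left(-151\right) + a = \left(-72\right) \left(-151\right) - 24 = 10872 - 24 = 10848$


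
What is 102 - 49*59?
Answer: -2789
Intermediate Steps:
102 - 49*59 = 102 - 2891 = -2789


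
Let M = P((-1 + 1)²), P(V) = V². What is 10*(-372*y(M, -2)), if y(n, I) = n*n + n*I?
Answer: 0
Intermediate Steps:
M = 0 (M = ((-1 + 1)²)² = (0²)² = 0² = 0)
y(n, I) = n² + I*n
10*(-372*y(M, -2)) = 10*(-0*(-2 + 0)) = 10*(-0*(-2)) = 10*(-372*0) = 10*0 = 0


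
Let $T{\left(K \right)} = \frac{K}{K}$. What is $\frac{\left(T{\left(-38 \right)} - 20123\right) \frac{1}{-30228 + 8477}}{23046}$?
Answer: $\frac{10061}{250636773} \approx 4.0142 \cdot 10^{-5}$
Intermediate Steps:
$T{\left(K \right)} = 1$
$\frac{\left(T{\left(-38 \right)} - 20123\right) \frac{1}{-30228 + 8477}}{23046} = \frac{\left(1 - 20123\right) \frac{1}{-30228 + 8477}}{23046} = - \frac{20122}{-21751} \cdot \frac{1}{23046} = \left(-20122\right) \left(- \frac{1}{21751}\right) \frac{1}{23046} = \frac{20122}{21751} \cdot \frac{1}{23046} = \frac{10061}{250636773}$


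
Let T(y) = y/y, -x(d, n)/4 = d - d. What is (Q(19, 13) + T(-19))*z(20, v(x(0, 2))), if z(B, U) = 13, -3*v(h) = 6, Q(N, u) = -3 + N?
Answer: 221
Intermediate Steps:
x(d, n) = 0 (x(d, n) = -4*(d - d) = -4*0 = 0)
v(h) = -2 (v(h) = -1/3*6 = -2)
T(y) = 1
(Q(19, 13) + T(-19))*z(20, v(x(0, 2))) = ((-3 + 19) + 1)*13 = (16 + 1)*13 = 17*13 = 221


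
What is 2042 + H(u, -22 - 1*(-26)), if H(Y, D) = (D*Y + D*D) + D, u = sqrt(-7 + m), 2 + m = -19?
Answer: 2062 + 8*I*sqrt(7) ≈ 2062.0 + 21.166*I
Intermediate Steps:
m = -21 (m = -2 - 19 = -21)
u = 2*I*sqrt(7) (u = sqrt(-7 - 21) = sqrt(-28) = 2*I*sqrt(7) ≈ 5.2915*I)
H(Y, D) = D + D**2 + D*Y (H(Y, D) = (D*Y + D**2) + D = (D**2 + D*Y) + D = D + D**2 + D*Y)
2042 + H(u, -22 - 1*(-26)) = 2042 + (-22 - 1*(-26))*(1 + (-22 - 1*(-26)) + 2*I*sqrt(7)) = 2042 + (-22 + 26)*(1 + (-22 + 26) + 2*I*sqrt(7)) = 2042 + 4*(1 + 4 + 2*I*sqrt(7)) = 2042 + 4*(5 + 2*I*sqrt(7)) = 2042 + (20 + 8*I*sqrt(7)) = 2062 + 8*I*sqrt(7)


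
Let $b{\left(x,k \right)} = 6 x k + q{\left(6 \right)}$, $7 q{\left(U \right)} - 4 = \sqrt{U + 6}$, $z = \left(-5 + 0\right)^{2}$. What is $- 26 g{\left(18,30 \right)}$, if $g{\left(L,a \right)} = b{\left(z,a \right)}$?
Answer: $- \frac{819104}{7} - \frac{52 \sqrt{3}}{7} \approx -1.1703 \cdot 10^{5}$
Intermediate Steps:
$z = 25$ ($z = \left(-5\right)^{2} = 25$)
$q{\left(U \right)} = \frac{4}{7} + \frac{\sqrt{6 + U}}{7}$ ($q{\left(U \right)} = \frac{4}{7} + \frac{\sqrt{U + 6}}{7} = \frac{4}{7} + \frac{\sqrt{6 + U}}{7}$)
$b{\left(x,k \right)} = \frac{4}{7} + \frac{2 \sqrt{3}}{7} + 6 k x$ ($b{\left(x,k \right)} = 6 x k + \left(\frac{4}{7} + \frac{\sqrt{6 + 6}}{7}\right) = 6 k x + \left(\frac{4}{7} + \frac{\sqrt{12}}{7}\right) = 6 k x + \left(\frac{4}{7} + \frac{2 \sqrt{3}}{7}\right) = \frac{4}{7} + \frac{2 \sqrt{3}}{7} + 6 k x$)
$g{\left(L,a \right)} = \frac{4}{7} + 150 a + \frac{2 \sqrt{3}}{7}$ ($g{\left(L,a \right)} = \frac{4}{7} + \frac{2 \sqrt{3}}{7} + 6 a 25 = \frac{4}{7} + \frac{2 \sqrt{3}}{7} + 150 a = \frac{4}{7} + 150 a + \frac{2 \sqrt{3}}{7}$)
$- 26 g{\left(18,30 \right)} = - 26 \left(\frac{4}{7} + 150 \cdot 30 + \frac{2 \sqrt{3}}{7}\right) = - 26 \left(\frac{4}{7} + 4500 + \frac{2 \sqrt{3}}{7}\right) = - 26 \left(\frac{31504}{7} + \frac{2 \sqrt{3}}{7}\right) = - \frac{819104}{7} - \frac{52 \sqrt{3}}{7}$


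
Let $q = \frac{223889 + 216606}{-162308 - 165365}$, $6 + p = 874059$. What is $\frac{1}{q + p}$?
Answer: $\frac{327673}{286403128174} \approx 1.1441 \cdot 10^{-6}$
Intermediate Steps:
$p = 874053$ ($p = -6 + 874059 = 874053$)
$q = - \frac{440495}{327673}$ ($q = \frac{440495}{-327673} = 440495 \left(- \frac{1}{327673}\right) = - \frac{440495}{327673} \approx -1.3443$)
$\frac{1}{q + p} = \frac{1}{- \frac{440495}{327673} + 874053} = \frac{1}{\frac{286403128174}{327673}} = \frac{327673}{286403128174}$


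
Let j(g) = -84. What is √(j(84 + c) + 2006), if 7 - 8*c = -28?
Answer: 31*√2 ≈ 43.841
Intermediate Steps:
c = 35/8 (c = 7/8 - ⅛*(-28) = 7/8 + 7/2 = 35/8 ≈ 4.3750)
√(j(84 + c) + 2006) = √(-84 + 2006) = √1922 = 31*√2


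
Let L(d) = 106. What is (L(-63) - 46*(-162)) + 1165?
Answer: 8723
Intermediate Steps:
(L(-63) - 46*(-162)) + 1165 = (106 - 46*(-162)) + 1165 = (106 + 7452) + 1165 = 7558 + 1165 = 8723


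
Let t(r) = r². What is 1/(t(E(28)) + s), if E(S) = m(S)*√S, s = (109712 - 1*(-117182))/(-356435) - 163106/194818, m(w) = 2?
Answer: 34719976915/3837467553279 ≈ 0.0090476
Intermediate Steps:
s = -51169861201/34719976915 (s = (109712 + 117182)*(-1/356435) - 163106*1/194818 = 226894*(-1/356435) - 81553/97409 = -226894/356435 - 81553/97409 = -51169861201/34719976915 ≈ -1.4738)
E(S) = 2*√S
1/(t(E(28)) + s) = 1/((2*√28)² - 51169861201/34719976915) = 1/((2*(2*√7))² - 51169861201/34719976915) = 1/((4*√7)² - 51169861201/34719976915) = 1/(112 - 51169861201/34719976915) = 1/(3837467553279/34719976915) = 34719976915/3837467553279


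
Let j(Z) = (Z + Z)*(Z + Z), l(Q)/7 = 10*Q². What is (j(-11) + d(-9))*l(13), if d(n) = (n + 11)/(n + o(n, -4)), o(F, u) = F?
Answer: 51519650/9 ≈ 5.7244e+6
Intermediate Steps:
l(Q) = 70*Q² (l(Q) = 7*(10*Q²) = 70*Q²)
d(n) = (11 + n)/(2*n) (d(n) = (n + 11)/(n + n) = (11 + n)/((2*n)) = (11 + n)*(1/(2*n)) = (11 + n)/(2*n))
j(Z) = 4*Z² (j(Z) = (2*Z)*(2*Z) = 4*Z²)
(j(-11) + d(-9))*l(13) = (4*(-11)² + (½)*(11 - 9)/(-9))*(70*13²) = (4*121 + (½)*(-⅑)*2)*(70*169) = (484 - ⅑)*11830 = (4355/9)*11830 = 51519650/9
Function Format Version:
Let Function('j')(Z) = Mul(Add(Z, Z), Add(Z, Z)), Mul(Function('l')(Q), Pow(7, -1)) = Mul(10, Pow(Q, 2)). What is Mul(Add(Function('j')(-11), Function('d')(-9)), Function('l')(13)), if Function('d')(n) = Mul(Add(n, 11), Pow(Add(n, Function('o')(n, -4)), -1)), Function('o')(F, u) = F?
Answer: Rational(51519650, 9) ≈ 5.7244e+6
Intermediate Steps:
Function('l')(Q) = Mul(70, Pow(Q, 2)) (Function('l')(Q) = Mul(7, Mul(10, Pow(Q, 2))) = Mul(70, Pow(Q, 2)))
Function('d')(n) = Mul(Rational(1, 2), Pow(n, -1), Add(11, n)) (Function('d')(n) = Mul(Add(n, 11), Pow(Add(n, n), -1)) = Mul(Add(11, n), Pow(Mul(2, n), -1)) = Mul(Add(11, n), Mul(Rational(1, 2), Pow(n, -1))) = Mul(Rational(1, 2), Pow(n, -1), Add(11, n)))
Function('j')(Z) = Mul(4, Pow(Z, 2)) (Function('j')(Z) = Mul(Mul(2, Z), Mul(2, Z)) = Mul(4, Pow(Z, 2)))
Mul(Add(Function('j')(-11), Function('d')(-9)), Function('l')(13)) = Mul(Add(Mul(4, Pow(-11, 2)), Mul(Rational(1, 2), Pow(-9, -1), Add(11, -9))), Mul(70, Pow(13, 2))) = Mul(Add(Mul(4, 121), Mul(Rational(1, 2), Rational(-1, 9), 2)), Mul(70, 169)) = Mul(Add(484, Rational(-1, 9)), 11830) = Mul(Rational(4355, 9), 11830) = Rational(51519650, 9)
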